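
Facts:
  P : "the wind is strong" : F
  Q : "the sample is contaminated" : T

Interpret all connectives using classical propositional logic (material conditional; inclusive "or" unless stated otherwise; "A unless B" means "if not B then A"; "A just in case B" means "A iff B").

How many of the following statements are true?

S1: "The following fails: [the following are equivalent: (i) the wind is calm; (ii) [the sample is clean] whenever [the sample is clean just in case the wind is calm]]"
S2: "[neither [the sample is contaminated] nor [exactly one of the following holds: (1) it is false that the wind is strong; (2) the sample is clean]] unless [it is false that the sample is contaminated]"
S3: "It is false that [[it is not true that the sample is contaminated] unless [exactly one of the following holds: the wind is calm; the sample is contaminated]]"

S1: This is ~(~P <-> ((~Q <-> ~P) -> ~Q)).

~P = ~F = T
~Q = ~T = F
~P = ~F = T
~Q <-> ~P = F <-> T = F
~Q = ~T = F
(~Q <-> ~P) -> ~Q = F -> F = T
~P <-> ((~Q <-> ~P) -> ~Q) = T <-> T = T
~(~P <-> ((~Q <-> ~P) -> ~Q)) = ~T = F
Hence S1 is false.

S2: This is (Q nor (~P xor ~Q)) | ~Q.

~P = ~F = T
~Q = ~T = F
~P xor ~Q = T xor F = T
Q nor (~P xor ~Q) = T nor T = F
~Q = ~T = F
(Q nor (~P xor ~Q)) | ~Q = F | F = F
Hence S2 is false.

S3: In symbols: ~(~Q | (~P xor Q))

~Q = ~T = F
~P = ~F = T
~P xor Q = T xor T = F
~Q | (~P xor Q) = F | F = F
~(~Q | (~P xor Q)) = ~F = T
Hence S3 is true.

1 of the 3 statements is true.

1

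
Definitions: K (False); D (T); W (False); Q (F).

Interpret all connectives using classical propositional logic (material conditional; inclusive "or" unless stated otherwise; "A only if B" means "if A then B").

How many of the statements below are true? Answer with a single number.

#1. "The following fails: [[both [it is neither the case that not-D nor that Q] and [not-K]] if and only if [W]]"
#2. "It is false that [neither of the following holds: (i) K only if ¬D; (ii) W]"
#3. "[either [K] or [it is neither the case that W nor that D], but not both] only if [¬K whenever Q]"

3

#1: This is not (((not D nor Q) and not K) iff W).

not D = not True = False
not D nor Q = False nor False = True
not K = not False = True
(not D nor Q) and not K = True and True = True
((not D nor Q) and not K) iff W = True iff False = False
not (((not D nor Q) and not K) iff W) = not False = True
Hence #1 is true.

#2: Formalization: not ((K -> not D) nor W)

not D = not True = False
K -> not D = False -> False = True
(K -> not D) nor W = True nor False = False
not ((K -> not D) nor W) = not False = True
Thus #2 is true.

#3: Parsed as (K xor (W nor D)) -> (Q -> not K)

W nor D = False nor True = False
K xor (W nor D) = False xor False = False
not K = not False = True
Q -> not K = False -> True = True
(K xor (W nor D)) -> (Q -> not K) = False -> True = True
Thus #3 is true.

Count: 3.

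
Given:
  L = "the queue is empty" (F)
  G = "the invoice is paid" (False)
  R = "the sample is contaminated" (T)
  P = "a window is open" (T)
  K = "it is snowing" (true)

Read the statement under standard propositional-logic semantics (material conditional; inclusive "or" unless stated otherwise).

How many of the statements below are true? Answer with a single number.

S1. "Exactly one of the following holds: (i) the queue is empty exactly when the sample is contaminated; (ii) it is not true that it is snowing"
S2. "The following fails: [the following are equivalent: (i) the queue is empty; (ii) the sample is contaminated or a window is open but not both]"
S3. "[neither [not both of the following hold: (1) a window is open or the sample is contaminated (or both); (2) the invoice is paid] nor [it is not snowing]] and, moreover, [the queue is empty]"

0

S1: This is (L <-> R) xor ~K.

L <-> R = F <-> T = F
~K = ~T = F
(L <-> R) xor ~K = F xor F = F
Hence S1 is false.

S2: Parsed as ~(L <-> (R xor P))

R xor P = T xor T = F
L <-> (R xor P) = F <-> F = T
~(L <-> (R xor P)) = ~T = F
Hence S2 is false.

S3: This is (((P | R) nand G) nor ~K) & L.

P | R = T | T = T
(P | R) nand G = T nand F = T
~K = ~T = F
((P | R) nand G) nor ~K = T nor F = F
(((P | R) nand G) nor ~K) & L = F & F = F
Hence S3 is false.

Count: 0.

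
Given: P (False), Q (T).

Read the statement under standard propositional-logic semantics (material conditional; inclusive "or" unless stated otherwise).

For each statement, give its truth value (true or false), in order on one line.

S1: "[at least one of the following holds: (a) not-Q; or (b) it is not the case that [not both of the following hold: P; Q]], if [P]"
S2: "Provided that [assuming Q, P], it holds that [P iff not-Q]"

S1 True / S2 True

S1: In symbols: P -> (not Q or not (P nand Q))

not Q = not True = False
P nand Q = False nand True = True
not (P nand Q) = not True = False
not Q or not (P nand Q) = False or False = False
P -> (not Q or not (P nand Q)) = False -> False = True
Thus S1 is true.

S2: Parsed as (Q -> P) -> (P iff not Q)

Q -> P = True -> False = False
not Q = not True = False
P iff not Q = False iff False = True
(Q -> P) -> (P iff not Q) = False -> True = True
So S2 is true.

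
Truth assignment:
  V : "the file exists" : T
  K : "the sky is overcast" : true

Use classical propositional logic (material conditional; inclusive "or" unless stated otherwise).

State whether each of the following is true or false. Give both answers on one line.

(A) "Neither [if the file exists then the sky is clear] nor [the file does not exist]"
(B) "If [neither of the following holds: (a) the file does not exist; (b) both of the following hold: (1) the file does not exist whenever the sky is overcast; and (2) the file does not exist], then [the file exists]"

(A) True; (B) True

(A): This is (V -> not K) nor not V.

not K = not True = False
V -> not K = True -> False = False
not V = not True = False
(V -> not K) nor not V = False nor False = True
Thus (A) is true.

(B): Formalization: (not V nor ((K -> not V) and not V)) -> V

not V = not True = False
not V = not True = False
K -> not V = True -> False = False
not V = not True = False
(K -> not V) and not V = False and False = False
not V nor ((K -> not V) and not V) = False nor False = True
(not V nor ((K -> not V) and not V)) -> V = True -> True = True
So (B) is true.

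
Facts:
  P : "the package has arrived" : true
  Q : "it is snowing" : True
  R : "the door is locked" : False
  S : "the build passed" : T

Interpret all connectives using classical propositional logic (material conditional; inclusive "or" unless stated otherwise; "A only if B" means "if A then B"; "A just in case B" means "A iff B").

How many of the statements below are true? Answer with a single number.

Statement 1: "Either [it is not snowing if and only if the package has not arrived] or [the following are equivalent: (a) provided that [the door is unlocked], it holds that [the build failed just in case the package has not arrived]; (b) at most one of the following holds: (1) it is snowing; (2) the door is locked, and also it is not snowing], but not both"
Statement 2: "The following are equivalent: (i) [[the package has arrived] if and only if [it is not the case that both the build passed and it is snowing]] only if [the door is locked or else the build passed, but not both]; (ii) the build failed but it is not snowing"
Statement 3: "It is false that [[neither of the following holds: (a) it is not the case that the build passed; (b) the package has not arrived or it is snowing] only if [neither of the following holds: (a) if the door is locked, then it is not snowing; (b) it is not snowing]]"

0

Statement 1: This is (not Q iff not P) xor ((not R -> (not S iff not P)) iff (Q nand (R and not Q))).

not Q = not True = False
not P = not True = False
not Q iff not P = False iff False = True
not R = not False = True
not S = not True = False
not P = not True = False
not S iff not P = False iff False = True
not R -> (not S iff not P) = True -> True = True
not Q = not True = False
R and not Q = False and False = False
Q nand (R and not Q) = True nand False = True
(not R -> (not S iff not P)) iff (Q nand (R and not Q)) = True iff True = True
(not Q iff not P) xor ((not R -> (not S iff not P)) iff (Q nand (R and not Q))) = True xor True = False
So Statement 1 is false.

Statement 2: Formalization: ((P iff (S nand Q)) -> (R xor S)) iff (not S and not Q)

S nand Q = True nand True = False
P iff (S nand Q) = True iff False = False
R xor S = False xor True = True
(P iff (S nand Q)) -> (R xor S) = False -> True = True
not S = not True = False
not Q = not True = False
not S and not Q = False and False = False
((P iff (S nand Q)) -> (R xor S)) iff (not S and not Q) = True iff False = False
So Statement 2 is false.

Statement 3: This is not ((not S nor (not P or Q)) -> ((R -> not Q) nor not Q)).

not S = not True = False
not P = not True = False
not P or Q = False or True = True
not S nor (not P or Q) = False nor True = False
not Q = not True = False
R -> not Q = False -> False = True
not Q = not True = False
(R -> not Q) nor not Q = True nor False = False
(not S nor (not P or Q)) -> ((R -> not Q) nor not Q) = False -> False = True
not ((not S nor (not P or Q)) -> ((R -> not Q) nor not Q)) = not True = False
So Statement 3 is false.

Count: 0.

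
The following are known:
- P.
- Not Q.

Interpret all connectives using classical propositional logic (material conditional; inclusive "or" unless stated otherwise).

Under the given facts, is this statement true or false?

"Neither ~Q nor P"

In symbols: ¬Q ↓ P

¬Q = ¬F = T
¬Q ↓ P = T ↓ T = F

False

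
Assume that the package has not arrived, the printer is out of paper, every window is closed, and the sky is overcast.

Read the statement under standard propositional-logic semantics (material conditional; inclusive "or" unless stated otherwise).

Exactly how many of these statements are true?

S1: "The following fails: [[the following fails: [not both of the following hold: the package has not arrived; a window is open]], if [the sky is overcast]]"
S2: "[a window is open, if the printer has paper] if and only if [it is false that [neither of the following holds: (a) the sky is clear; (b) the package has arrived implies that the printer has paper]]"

Let L = "the sky is overcast" (T), R = "the package has arrived" (F), S = "a window is open" (F), Q = "the printer has paper" (F).

S1: Formalization: ¬(L → ¬(¬R ↑ S))

¬R = ¬F = T
¬R ↑ S = T ↑ F = T
¬(¬R ↑ S) = ¬T = F
L → ¬(¬R ↑ S) = T → F = F
¬(L → ¬(¬R ↑ S)) = ¬F = T
So S1 is true.

S2: Parsed as (Q → S) ↔ ¬(¬L ↓ (R → Q))

Q → S = F → F = T
¬L = ¬T = F
R → Q = F → F = T
¬L ↓ (R → Q) = F ↓ T = F
¬(¬L ↓ (R → Q)) = ¬F = T
(Q → S) ↔ ¬(¬L ↓ (R → Q)) = T ↔ T = T
Thus S2 is true.

2 of the 2 statements are true (S1, S2).

2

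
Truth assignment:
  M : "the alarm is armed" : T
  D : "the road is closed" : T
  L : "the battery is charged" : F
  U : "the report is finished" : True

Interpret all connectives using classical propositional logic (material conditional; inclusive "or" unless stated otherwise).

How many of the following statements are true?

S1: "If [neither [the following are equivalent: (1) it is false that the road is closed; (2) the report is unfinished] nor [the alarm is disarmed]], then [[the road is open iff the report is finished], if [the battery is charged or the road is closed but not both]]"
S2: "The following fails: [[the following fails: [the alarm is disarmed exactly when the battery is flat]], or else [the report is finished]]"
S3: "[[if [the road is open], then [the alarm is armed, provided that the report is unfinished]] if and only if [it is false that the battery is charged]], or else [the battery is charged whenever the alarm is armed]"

2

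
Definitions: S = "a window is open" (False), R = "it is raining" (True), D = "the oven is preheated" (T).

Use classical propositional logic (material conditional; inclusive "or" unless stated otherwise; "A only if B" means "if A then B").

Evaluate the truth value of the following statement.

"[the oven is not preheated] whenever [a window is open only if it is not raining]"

In symbols: (S → ¬R) → ¬D

¬R = ¬T = F
S → ¬R = F → F = T
¬D = ¬T = F
(S → ¬R) → ¬D = T → F = F

The statement is false.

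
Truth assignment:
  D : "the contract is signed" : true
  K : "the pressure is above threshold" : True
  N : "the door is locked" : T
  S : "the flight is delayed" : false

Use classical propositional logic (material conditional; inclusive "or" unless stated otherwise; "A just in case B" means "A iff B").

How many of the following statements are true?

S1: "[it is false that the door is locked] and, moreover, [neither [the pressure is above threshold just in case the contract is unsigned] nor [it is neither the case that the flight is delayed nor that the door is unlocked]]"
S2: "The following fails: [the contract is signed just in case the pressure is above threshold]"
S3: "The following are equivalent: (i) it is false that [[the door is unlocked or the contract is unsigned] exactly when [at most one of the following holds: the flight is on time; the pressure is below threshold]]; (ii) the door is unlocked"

S1: Formalization: ~N & ((K <-> ~D) nor (S nor ~N))

~N = ~T = F
~D = ~T = F
K <-> ~D = T <-> F = F
~N = ~T = F
S nor ~N = F nor F = T
(K <-> ~D) nor (S nor ~N) = F nor T = F
~N & ((K <-> ~D) nor (S nor ~N)) = F & F = F
Thus S1 is false.

S2: Parsed as ~(D <-> K)

D <-> K = T <-> T = T
~(D <-> K) = ~T = F
So S2 is false.

S3: Formalization: ~((~N | ~D) <-> (~S nand ~K)) <-> ~N

~N = ~T = F
~D = ~T = F
~N | ~D = F | F = F
~S = ~F = T
~K = ~T = F
~S nand ~K = T nand F = T
(~N | ~D) <-> (~S nand ~K) = F <-> T = F
~((~N | ~D) <-> (~S nand ~K)) = ~F = T
~N = ~T = F
~((~N | ~D) <-> (~S nand ~K)) <-> ~N = T <-> F = F
Hence S3 is false.

0 of the 3 statements are true (none).

0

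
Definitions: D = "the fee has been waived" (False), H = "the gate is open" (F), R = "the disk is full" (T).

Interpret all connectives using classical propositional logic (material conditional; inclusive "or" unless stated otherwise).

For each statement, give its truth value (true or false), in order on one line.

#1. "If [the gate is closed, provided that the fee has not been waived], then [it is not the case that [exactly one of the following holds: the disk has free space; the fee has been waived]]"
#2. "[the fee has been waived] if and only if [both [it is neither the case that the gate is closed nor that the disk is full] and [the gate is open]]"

#1: Formalization: (¬D → ¬H) → ¬(¬R ⊕ D)

¬D = ¬F = T
¬H = ¬F = T
¬D → ¬H = T → T = T
¬R = ¬T = F
¬R ⊕ D = F ⊕ F = F
¬(¬R ⊕ D) = ¬F = T
(¬D → ¬H) → ¬(¬R ⊕ D) = T → T = T
So #1 is true.

#2: This is D ↔ ((¬H ↓ R) ∧ H).

¬H = ¬F = T
¬H ↓ R = T ↓ T = F
(¬H ↓ R) ∧ H = F ∧ F = F
D ↔ ((¬H ↓ R) ∧ H) = F ↔ F = T
Hence #2 is true.

#1 true; #2 true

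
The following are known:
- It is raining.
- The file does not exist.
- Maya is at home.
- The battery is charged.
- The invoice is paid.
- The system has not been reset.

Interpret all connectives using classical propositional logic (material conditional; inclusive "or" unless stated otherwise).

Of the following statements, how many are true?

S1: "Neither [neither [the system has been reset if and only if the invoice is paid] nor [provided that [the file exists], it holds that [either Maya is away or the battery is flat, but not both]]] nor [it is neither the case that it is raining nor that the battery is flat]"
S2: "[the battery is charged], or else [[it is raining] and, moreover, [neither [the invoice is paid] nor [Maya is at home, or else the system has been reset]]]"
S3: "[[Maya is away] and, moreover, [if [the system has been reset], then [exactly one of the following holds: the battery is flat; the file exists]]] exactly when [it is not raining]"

3

Let V = "the system has been reset" (F), U = "the invoice is paid" (T), Q = "the file exists" (F), R = "Maya is at home" (T), S = "the battery is charged" (T), P = "it is raining" (T).

S1: Formalization: ((V <-> U) nor (Q -> (~R xor ~S))) nor (P nor ~S)

V <-> U = F <-> T = F
~R = ~T = F
~S = ~T = F
~R xor ~S = F xor F = F
Q -> (~R xor ~S) = F -> F = T
(V <-> U) nor (Q -> (~R xor ~S)) = F nor T = F
~S = ~T = F
P nor ~S = T nor F = F
((V <-> U) nor (Q -> (~R xor ~S))) nor (P nor ~S) = F nor F = T
Thus S1 is true.

S2: Parsed as S | (P & (U nor (R | V)))

R | V = T | F = T
U nor (R | V) = T nor T = F
P & (U nor (R | V)) = T & F = F
S | (P & (U nor (R | V))) = T | F = T
Thus S2 is true.

S3: Parsed as (~R & (V -> (~S xor Q))) <-> ~P

~R = ~T = F
~S = ~T = F
~S xor Q = F xor F = F
V -> (~S xor Q) = F -> F = T
~R & (V -> (~S xor Q)) = F & T = F
~P = ~T = F
(~R & (V -> (~S xor Q))) <-> ~P = F <-> F = T
Hence S3 is true.

Count: 3.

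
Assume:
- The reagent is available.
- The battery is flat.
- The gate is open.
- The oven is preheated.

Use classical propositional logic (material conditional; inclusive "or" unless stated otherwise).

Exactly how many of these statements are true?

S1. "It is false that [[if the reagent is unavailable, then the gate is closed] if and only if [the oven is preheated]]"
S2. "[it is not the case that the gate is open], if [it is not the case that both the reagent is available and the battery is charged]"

Let P = "the reagent is available" (T), R = "the gate is open" (T), S = "the oven is preheated" (T), Q = "the battery is charged" (F).

S1: Parsed as ~((~P -> ~R) <-> S)

~P = ~T = F
~R = ~T = F
~P -> ~R = F -> F = T
(~P -> ~R) <-> S = T <-> T = T
~((~P -> ~R) <-> S) = ~T = F
Thus S1 is false.

S2: In symbols: (P nand Q) -> ~R

P nand Q = T nand F = T
~R = ~T = F
(P nand Q) -> ~R = T -> F = F
Thus S2 is false.

True statements: 0 (none).

0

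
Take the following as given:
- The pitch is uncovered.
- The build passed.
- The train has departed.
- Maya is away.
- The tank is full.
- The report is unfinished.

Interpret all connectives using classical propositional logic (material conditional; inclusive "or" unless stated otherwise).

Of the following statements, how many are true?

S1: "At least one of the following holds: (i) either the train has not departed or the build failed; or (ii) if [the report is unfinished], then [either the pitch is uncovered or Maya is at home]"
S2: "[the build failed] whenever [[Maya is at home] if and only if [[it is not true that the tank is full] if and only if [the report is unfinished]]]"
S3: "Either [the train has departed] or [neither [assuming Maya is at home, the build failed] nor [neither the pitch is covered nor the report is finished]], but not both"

Let R = "the train has departed" (T), Q = "the build passed" (T), V = "the report is finished" (F), P = "the pitch is covered" (F), S = "Maya is at home" (F), U = "the tank is full" (T).

S1: Formalization: (~R | ~Q) | (~V -> (~P | S))

~R = ~T = F
~Q = ~T = F
~R | ~Q = F | F = F
~V = ~F = T
~P = ~F = T
~P | S = T | F = T
~V -> (~P | S) = T -> T = T
(~R | ~Q) | (~V -> (~P | S)) = F | T = T
Thus S1 is true.

S2: Formalization: (S <-> (~U <-> ~V)) -> ~Q

~U = ~T = F
~V = ~F = T
~U <-> ~V = F <-> T = F
S <-> (~U <-> ~V) = F <-> F = T
~Q = ~T = F
(S <-> (~U <-> ~V)) -> ~Q = T -> F = F
Hence S2 is false.

S3: Parsed as R xor ((S -> ~Q) nor (P nor V))

~Q = ~T = F
S -> ~Q = F -> F = T
P nor V = F nor F = T
(S -> ~Q) nor (P nor V) = T nor T = F
R xor ((S -> ~Q) nor (P nor V)) = T xor F = T
So S3 is true.

2 of the 3 statements are true (S1, S3).

2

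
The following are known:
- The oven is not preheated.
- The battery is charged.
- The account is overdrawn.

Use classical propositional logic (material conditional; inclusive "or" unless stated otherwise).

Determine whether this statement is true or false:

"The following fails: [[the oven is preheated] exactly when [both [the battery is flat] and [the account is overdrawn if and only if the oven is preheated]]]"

false

Let L = "the oven is preheated" (F), H = "the battery is charged" (T), U = "the account is overdrawn" (T).
This is ¬(L ↔ (¬H ∧ (U ↔ L))).

¬H = ¬T = F
U ↔ L = T ↔ F = F
¬H ∧ (U ↔ L) = F ∧ F = F
L ↔ (¬H ∧ (U ↔ L)) = F ↔ F = T
¬(L ↔ (¬H ∧ (U ↔ L))) = ¬T = F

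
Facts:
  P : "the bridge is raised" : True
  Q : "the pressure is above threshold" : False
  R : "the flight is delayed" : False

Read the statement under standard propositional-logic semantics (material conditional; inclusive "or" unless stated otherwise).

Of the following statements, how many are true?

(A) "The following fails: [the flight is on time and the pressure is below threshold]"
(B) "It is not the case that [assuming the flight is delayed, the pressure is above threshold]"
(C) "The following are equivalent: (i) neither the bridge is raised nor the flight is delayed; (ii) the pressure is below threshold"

(A): Formalization: not (not R and not Q)

not R = not False = True
not Q = not False = True
not R and not Q = True and True = True
not (not R and not Q) = not True = False
So (A) is false.

(B): Parsed as not (R -> Q)

R -> Q = False -> False = True
not (R -> Q) = not True = False
So (B) is false.

(C): Parsed as (P nor R) iff not Q

P nor R = True nor False = False
not Q = not False = True
(P nor R) iff not Q = False iff True = False
Thus (C) is false.

Count: 0.

0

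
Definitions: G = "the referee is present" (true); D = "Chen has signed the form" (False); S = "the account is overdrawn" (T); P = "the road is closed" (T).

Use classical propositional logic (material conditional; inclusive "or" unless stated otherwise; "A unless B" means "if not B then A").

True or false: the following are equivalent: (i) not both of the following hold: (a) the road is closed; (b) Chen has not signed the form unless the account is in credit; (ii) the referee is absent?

Values: P=True, D=False, S=True, G=True.
Parsed as (P nand (not D or not S)) iff not G

not D = not False = True
not S = not True = False
not D or not S = True or False = True
P nand (not D or not S) = True nand True = False
not G = not True = False
(P nand (not D or not S)) iff not G = False iff False = True

The statement is true.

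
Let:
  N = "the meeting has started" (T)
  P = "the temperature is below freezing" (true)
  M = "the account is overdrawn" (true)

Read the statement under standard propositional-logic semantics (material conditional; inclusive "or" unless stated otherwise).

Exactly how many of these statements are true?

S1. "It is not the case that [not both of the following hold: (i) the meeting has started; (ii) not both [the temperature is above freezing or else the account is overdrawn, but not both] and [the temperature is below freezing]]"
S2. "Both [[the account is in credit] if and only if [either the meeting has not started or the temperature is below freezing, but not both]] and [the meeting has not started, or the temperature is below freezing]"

S1: In symbols: ~(N nand ((~P xor M) nand P))

~P = ~T = F
~P xor M = F xor T = T
(~P xor M) nand P = T nand T = F
N nand ((~P xor M) nand P) = T nand F = T
~(N nand ((~P xor M) nand P)) = ~T = F
Thus S1 is false.

S2: In symbols: (~M <-> (~N xor P)) & (~N | P)

~M = ~T = F
~N = ~T = F
~N xor P = F xor T = T
~M <-> (~N xor P) = F <-> T = F
~N = ~T = F
~N | P = F | T = T
(~M <-> (~N xor P)) & (~N | P) = F & T = F
So S2 is false.

Count: 0.

0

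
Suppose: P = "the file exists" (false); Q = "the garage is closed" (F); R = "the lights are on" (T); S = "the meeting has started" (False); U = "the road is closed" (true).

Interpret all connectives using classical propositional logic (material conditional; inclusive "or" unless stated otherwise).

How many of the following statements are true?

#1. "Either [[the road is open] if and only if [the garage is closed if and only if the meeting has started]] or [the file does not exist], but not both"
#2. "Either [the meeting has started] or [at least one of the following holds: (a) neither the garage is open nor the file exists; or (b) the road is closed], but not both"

2

#1: Parsed as (not U iff (Q iff S)) xor not P

not U = not True = False
Q iff S = False iff False = True
not U iff (Q iff S) = False iff True = False
not P = not False = True
(not U iff (Q iff S)) xor not P = False xor True = True
Thus #1 is true.

#2: This is S xor ((not Q nor P) or U).

not Q = not False = True
not Q nor P = True nor False = False
(not Q nor P) or U = False or True = True
S xor ((not Q nor P) or U) = False xor True = True
Hence #2 is true.

2 of the 2 statements are true (#1, #2).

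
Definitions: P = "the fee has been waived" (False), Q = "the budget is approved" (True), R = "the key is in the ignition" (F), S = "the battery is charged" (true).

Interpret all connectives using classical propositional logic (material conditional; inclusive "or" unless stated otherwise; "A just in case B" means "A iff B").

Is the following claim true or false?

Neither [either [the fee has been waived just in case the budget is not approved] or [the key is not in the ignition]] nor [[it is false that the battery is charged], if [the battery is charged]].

Values: P=F, Q=T, R=F, S=T.
In symbols: ((P ↔ ¬Q) ∨ ¬R) ↓ (S → ¬S)

¬Q = ¬T = F
P ↔ ¬Q = F ↔ F = T
¬R = ¬F = T
(P ↔ ¬Q) ∨ ¬R = T ∨ T = T
¬S = ¬T = F
S → ¬S = T → F = F
((P ↔ ¬Q) ∨ ¬R) ↓ (S → ¬S) = T ↓ F = F

False.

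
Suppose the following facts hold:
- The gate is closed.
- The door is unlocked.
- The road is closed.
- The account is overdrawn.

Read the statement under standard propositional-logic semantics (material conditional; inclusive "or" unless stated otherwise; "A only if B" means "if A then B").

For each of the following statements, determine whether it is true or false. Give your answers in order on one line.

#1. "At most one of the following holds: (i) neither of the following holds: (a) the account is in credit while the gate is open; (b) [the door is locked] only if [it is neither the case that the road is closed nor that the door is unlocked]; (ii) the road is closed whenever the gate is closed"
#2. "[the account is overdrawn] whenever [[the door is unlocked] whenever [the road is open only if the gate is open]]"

Let S = "the account is overdrawn" (True), P = "the gate is open" (False), Q = "the door is locked" (False), R = "the road is closed" (True).

#1: Formalization: ((not S and P) nor (Q -> (R nor not Q))) nand (not P -> R)

not S = not True = False
not S and P = False and False = False
not Q = not False = True
R nor not Q = True nor True = False
Q -> (R nor not Q) = False -> False = True
(not S and P) nor (Q -> (R nor not Q)) = False nor True = False
not P = not False = True
not P -> R = True -> True = True
((not S and P) nor (Q -> (R nor not Q))) nand (not P -> R) = False nand True = True
Hence #1 is true.

#2: Parsed as ((not R -> P) -> not Q) -> S

not R = not True = False
not R -> P = False -> False = True
not Q = not False = True
(not R -> P) -> not Q = True -> True = True
((not R -> P) -> not Q) -> S = True -> True = True
Hence #2 is true.

#1 T / #2 T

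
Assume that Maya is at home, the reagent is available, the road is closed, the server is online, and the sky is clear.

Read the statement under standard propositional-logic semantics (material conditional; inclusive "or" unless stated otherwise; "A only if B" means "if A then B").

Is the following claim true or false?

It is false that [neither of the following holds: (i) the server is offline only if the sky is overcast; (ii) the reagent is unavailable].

The statement is true.

Let H = "the server is online" (T), S = "the sky is overcast" (F), D = "the reagent is available" (T).
This is ¬((¬H → S) ↓ ¬D).

¬H = ¬T = F
¬H → S = F → F = T
¬D = ¬T = F
(¬H → S) ↓ ¬D = T ↓ F = F
¬((¬H → S) ↓ ¬D) = ¬F = T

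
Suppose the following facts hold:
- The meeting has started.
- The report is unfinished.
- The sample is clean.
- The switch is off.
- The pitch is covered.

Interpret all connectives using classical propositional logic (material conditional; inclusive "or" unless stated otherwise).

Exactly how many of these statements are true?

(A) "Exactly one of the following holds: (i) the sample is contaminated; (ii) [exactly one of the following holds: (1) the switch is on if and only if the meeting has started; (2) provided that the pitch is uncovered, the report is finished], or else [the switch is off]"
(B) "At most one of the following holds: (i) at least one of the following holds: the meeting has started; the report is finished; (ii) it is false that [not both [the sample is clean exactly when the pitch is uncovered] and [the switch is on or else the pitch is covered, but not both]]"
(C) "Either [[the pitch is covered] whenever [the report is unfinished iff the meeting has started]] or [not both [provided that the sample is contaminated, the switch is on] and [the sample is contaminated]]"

3

Let L = "the sample is contaminated" (False), N = "the switch is on" (False), Q = "the meeting has started" (True), D = "the pitch is covered" (True), G = "the report is finished" (False).

(A): Formalization: L xor (((N iff Q) xor (not D -> G)) or not N)

N iff Q = False iff True = False
not D = not True = False
not D -> G = False -> False = True
(N iff Q) xor (not D -> G) = False xor True = True
not N = not False = True
((N iff Q) xor (not D -> G)) or not N = True or True = True
L xor (((N iff Q) xor (not D -> G)) or not N) = False xor True = True
So (A) is true.

(B): Parsed as (Q or G) nand not ((not L iff not D) nand (N xor D))

Q or G = True or False = True
not L = not False = True
not D = not True = False
not L iff not D = True iff False = False
N xor D = False xor True = True
(not L iff not D) nand (N xor D) = False nand True = True
not ((not L iff not D) nand (N xor D)) = not True = False
(Q or G) nand not ((not L iff not D) nand (N xor D)) = True nand False = True
Hence (B) is true.

(C): Formalization: ((not G iff Q) -> D) or ((L -> N) nand L)

not G = not False = True
not G iff Q = True iff True = True
(not G iff Q) -> D = True -> True = True
L -> N = False -> False = True
(L -> N) nand L = True nand False = True
((not G iff Q) -> D) or ((L -> N) nand L) = True or True = True
Hence (C) is true.

True statements: 3.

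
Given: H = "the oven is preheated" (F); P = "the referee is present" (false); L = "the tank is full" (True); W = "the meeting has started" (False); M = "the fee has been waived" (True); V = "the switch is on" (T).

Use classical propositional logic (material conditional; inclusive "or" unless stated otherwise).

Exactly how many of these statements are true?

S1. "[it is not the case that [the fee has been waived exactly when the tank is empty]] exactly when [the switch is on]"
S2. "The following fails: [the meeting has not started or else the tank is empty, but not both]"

S1: Parsed as ~(M <-> ~L) <-> V

~L = ~T = F
M <-> ~L = T <-> F = F
~(M <-> ~L) = ~F = T
~(M <-> ~L) <-> V = T <-> T = T
So S1 is true.

S2: Formalization: ~(~W xor ~L)

~W = ~F = T
~L = ~T = F
~W xor ~L = T xor F = T
~(~W xor ~L) = ~T = F
Thus S2 is false.

1 of the 2 statements is true (S1).

1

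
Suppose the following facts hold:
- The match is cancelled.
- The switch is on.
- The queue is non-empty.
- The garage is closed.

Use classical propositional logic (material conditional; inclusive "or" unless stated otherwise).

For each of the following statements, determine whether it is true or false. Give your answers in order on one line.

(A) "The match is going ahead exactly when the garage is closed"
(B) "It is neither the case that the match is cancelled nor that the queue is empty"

(A) False, (B) False

Let P = "the match is cancelled" (T), S = "the garage is closed" (T), R = "the queue is empty" (F).

(A): Parsed as ¬P ↔ S

¬P = ¬T = F
¬P ↔ S = F ↔ T = F
Thus (A) is false.

(B): This is P ↓ R.

P ↓ R = T ↓ F = F
Thus (B) is false.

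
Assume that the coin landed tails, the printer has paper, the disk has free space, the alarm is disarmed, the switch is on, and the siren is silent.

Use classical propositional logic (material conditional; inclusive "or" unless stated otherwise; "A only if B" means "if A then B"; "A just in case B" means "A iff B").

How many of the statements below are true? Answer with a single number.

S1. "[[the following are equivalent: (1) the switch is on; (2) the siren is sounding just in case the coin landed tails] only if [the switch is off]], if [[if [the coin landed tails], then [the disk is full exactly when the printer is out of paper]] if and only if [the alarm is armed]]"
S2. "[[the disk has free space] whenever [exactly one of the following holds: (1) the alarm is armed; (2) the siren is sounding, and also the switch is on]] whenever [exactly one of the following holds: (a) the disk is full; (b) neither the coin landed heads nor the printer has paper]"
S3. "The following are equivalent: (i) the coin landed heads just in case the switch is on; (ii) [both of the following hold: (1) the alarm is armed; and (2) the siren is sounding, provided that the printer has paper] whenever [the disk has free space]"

3

Let Q = "the coin landed heads" (F), G = "the disk is full" (F), P = "the printer has paper" (T), S = "the alarm is armed" (F), K = "the switch is on" (T), R = "the siren is sounding" (F).

S1: Formalization: ((¬Q → (G ↔ ¬P)) ↔ S) → ((K ↔ (R ↔ ¬Q)) → ¬K)

¬Q = ¬F = T
¬P = ¬T = F
G ↔ ¬P = F ↔ F = T
¬Q → (G ↔ ¬P) = T → T = T
(¬Q → (G ↔ ¬P)) ↔ S = T ↔ F = F
¬Q = ¬F = T
R ↔ ¬Q = F ↔ T = F
K ↔ (R ↔ ¬Q) = T ↔ F = F
¬K = ¬T = F
(K ↔ (R ↔ ¬Q)) → ¬K = F → F = T
((¬Q → (G ↔ ¬P)) ↔ S) → ((K ↔ (R ↔ ¬Q)) → ¬K) = F → T = T
Thus S1 is true.

S2: Formalization: (G ⊕ (Q ↓ P)) → ((S ⊕ (R ∧ K)) → ¬G)

Q ↓ P = F ↓ T = F
G ⊕ (Q ↓ P) = F ⊕ F = F
R ∧ K = F ∧ T = F
S ⊕ (R ∧ K) = F ⊕ F = F
¬G = ¬F = T
(S ⊕ (R ∧ K)) → ¬G = F → T = T
(G ⊕ (Q ↓ P)) → ((S ⊕ (R ∧ K)) → ¬G) = F → T = T
Thus S2 is true.

S3: Formalization: (Q ↔ K) ↔ (¬G → (S ∧ (P → R)))

Q ↔ K = F ↔ T = F
¬G = ¬F = T
P → R = T → F = F
S ∧ (P → R) = F ∧ F = F
¬G → (S ∧ (P → R)) = T → F = F
(Q ↔ K) ↔ (¬G → (S ∧ (P → R))) = F ↔ F = T
Thus S3 is true.

3 of the 3 statements are true (S1, S2, S3).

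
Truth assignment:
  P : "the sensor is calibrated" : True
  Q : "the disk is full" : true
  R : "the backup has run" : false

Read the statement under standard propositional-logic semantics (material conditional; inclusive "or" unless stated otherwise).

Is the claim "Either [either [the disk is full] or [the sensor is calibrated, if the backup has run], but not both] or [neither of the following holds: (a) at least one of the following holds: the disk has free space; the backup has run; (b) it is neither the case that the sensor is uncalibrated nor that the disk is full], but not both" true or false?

Parsed as (Q ⊕ (R → P)) ⊕ ((¬Q ∨ R) ↓ (¬P ↓ Q))

R → P = F → T = T
Q ⊕ (R → P) = T ⊕ T = F
¬Q = ¬T = F
¬Q ∨ R = F ∨ F = F
¬P = ¬T = F
¬P ↓ Q = F ↓ T = F
(¬Q ∨ R) ↓ (¬P ↓ Q) = F ↓ F = T
(Q ⊕ (R → P)) ⊕ ((¬Q ∨ R) ↓ (¬P ↓ Q)) = F ⊕ T = T

The statement is true.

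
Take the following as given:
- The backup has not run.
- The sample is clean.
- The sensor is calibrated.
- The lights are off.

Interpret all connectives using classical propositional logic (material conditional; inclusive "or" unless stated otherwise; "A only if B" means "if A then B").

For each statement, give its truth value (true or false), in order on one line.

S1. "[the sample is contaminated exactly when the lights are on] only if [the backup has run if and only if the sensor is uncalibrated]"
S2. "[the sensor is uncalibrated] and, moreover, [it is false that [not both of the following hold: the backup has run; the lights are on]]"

S1 T, S2 F

Let H = "the sample is contaminated" (F), V = "the lights are on" (F), G = "the backup has run" (F), Q = "the sensor is calibrated" (T).

S1: Parsed as (H ↔ V) → (G ↔ ¬Q)

H ↔ V = F ↔ F = T
¬Q = ¬T = F
G ↔ ¬Q = F ↔ F = T
(H ↔ V) → (G ↔ ¬Q) = T → T = T
Hence S1 is true.

S2: Formalization: ¬Q ∧ ¬(G ↑ V)

¬Q = ¬T = F
G ↑ V = F ↑ F = T
¬(G ↑ V) = ¬T = F
¬Q ∧ ¬(G ↑ V) = F ∧ F = F
So S2 is false.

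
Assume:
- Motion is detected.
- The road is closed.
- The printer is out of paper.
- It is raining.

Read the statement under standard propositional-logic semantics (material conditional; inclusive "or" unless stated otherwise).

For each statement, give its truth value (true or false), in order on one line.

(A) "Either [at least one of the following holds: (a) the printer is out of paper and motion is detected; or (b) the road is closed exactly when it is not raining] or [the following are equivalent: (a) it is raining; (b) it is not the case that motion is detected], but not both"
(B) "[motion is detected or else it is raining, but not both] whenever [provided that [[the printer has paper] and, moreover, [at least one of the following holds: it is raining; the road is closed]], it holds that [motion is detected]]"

(A) True, (B) False

Let R = "the printer has paper" (F), P = "motion is detected" (T), Q = "the road is closed" (T), S = "it is raining" (T).

(A): Parsed as ((¬R ∧ P) ∨ (Q ↔ ¬S)) ⊕ (S ↔ ¬P)

¬R = ¬F = T
¬R ∧ P = T ∧ T = T
¬S = ¬T = F
Q ↔ ¬S = T ↔ F = F
(¬R ∧ P) ∨ (Q ↔ ¬S) = T ∨ F = T
¬P = ¬T = F
S ↔ ¬P = T ↔ F = F
((¬R ∧ P) ∨ (Q ↔ ¬S)) ⊕ (S ↔ ¬P) = T ⊕ F = T
Hence (A) is true.

(B): Formalization: ((R ∧ (S ∨ Q)) → P) → (P ⊕ S)

S ∨ Q = T ∨ T = T
R ∧ (S ∨ Q) = F ∧ T = F
(R ∧ (S ∨ Q)) → P = F → T = T
P ⊕ S = T ⊕ T = F
((R ∧ (S ∨ Q)) → P) → (P ⊕ S) = T → F = F
Hence (B) is false.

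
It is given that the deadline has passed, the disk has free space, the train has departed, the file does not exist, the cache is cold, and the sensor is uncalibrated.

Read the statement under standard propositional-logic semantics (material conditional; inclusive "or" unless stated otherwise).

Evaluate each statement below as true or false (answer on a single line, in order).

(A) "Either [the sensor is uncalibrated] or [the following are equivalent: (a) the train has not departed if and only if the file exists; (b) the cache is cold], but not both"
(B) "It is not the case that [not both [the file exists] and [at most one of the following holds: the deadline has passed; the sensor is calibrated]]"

(A) False / (B) False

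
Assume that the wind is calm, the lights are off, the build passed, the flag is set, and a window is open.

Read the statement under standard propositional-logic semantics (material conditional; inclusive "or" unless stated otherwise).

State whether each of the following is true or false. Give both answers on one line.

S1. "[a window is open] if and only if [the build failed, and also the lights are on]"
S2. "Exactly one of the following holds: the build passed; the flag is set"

Let W = "a window is open" (T), S = "the build passed" (T), K = "the lights are on" (F), G = "the flag is set" (T).

S1: Parsed as W <-> (~S & K)

~S = ~T = F
~S & K = F & F = F
W <-> (~S & K) = T <-> F = F
Hence S1 is false.

S2: Parsed as S xor G

S xor G = T xor T = F
Hence S2 is false.

S1 false / S2 false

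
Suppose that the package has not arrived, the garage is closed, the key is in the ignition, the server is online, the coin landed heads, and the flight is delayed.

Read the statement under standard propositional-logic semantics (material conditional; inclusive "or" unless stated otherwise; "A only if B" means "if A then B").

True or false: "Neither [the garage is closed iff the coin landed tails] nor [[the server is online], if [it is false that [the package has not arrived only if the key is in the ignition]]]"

Let M = "the garage is closed" (T), Q = "the coin landed heads" (T), S = "the package has arrived" (F), V = "the key is in the ignition" (T), H = "the server is online" (T).
This is (M <-> ~Q) nor (~(~S -> V) -> H).

~Q = ~T = F
M <-> ~Q = T <-> F = F
~S = ~F = T
~S -> V = T -> T = T
~(~S -> V) = ~T = F
~(~S -> V) -> H = F -> T = T
(M <-> ~Q) nor (~(~S -> V) -> H) = F nor T = F

False.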